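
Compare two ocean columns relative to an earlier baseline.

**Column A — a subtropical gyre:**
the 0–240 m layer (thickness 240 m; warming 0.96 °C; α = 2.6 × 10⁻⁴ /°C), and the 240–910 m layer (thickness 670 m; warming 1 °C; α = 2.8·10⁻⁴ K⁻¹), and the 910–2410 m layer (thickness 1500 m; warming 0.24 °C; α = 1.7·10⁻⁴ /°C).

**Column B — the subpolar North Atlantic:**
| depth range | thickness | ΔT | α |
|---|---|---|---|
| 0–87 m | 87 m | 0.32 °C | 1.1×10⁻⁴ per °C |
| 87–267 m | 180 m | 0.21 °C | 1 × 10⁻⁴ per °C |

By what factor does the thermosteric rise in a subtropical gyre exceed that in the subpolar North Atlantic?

≈ 45×

A 0–240 m: 240 × 2.6×10⁻⁴ × 0.96 = 0.059904 m
A 240–910 m: 2.8×10⁻⁴ × 670 × 1 = 0.18760 m
A Layer 3: 1.7×10⁻⁴ × 0.24 × 1500 = 0.06120 m
A total: 0.308704 m
B Layer 1: 87 × 1.1×10⁻⁴ × 0.32 = 0.0030624 m
B Layer 2: 180 × 1×10⁻⁴ × 0.21 = 0.00378 m
B total: 0.0068424 m
Ratio: 0.308704 / 0.0068424 ≈ 45.12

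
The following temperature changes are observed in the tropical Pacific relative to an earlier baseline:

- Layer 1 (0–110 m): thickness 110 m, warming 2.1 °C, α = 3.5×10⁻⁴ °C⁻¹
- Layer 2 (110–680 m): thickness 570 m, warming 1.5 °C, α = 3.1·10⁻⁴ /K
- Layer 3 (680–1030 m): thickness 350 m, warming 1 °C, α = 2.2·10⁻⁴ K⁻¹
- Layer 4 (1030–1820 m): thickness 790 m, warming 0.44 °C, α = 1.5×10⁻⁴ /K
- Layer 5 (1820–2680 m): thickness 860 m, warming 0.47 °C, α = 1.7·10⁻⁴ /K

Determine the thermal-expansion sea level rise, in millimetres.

Δh = 544 mm

0–110 m: 110 × 3.5×10⁻⁴ × 2.1 = 0.08085 m
110–680 m: 570 × 3.1×10⁻⁴ × 1.5 = 0.26505 m
Layer 3: 2.2×10⁻⁴ × 1 × 350 = 0.07700 m
0.44 × 1.5×10⁻⁴ × 790 = 0.05214 m
0.47 × 1.7×10⁻⁴ × 860 = 0.068714 m
Δh = 0.08085 + 0.26505 + 0.07700 + 0.05214 + 0.068714 = 0.543754 m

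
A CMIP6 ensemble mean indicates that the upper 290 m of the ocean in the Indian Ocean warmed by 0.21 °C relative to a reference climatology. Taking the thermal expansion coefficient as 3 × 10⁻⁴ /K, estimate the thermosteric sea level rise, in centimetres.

Δh = αΔT·H = 3×10⁻⁴ × 0.21 × 290 = 0.01827 m

1.83 cm of thermosteric rise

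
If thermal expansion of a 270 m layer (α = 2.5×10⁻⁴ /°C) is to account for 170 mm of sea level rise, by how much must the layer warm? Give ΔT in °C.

ΔT = Δh/(αH) = 0.17 / (2.5×10⁻⁴ × 270) ≈ 2.519 °C

ΔT ≈ 2.5 °C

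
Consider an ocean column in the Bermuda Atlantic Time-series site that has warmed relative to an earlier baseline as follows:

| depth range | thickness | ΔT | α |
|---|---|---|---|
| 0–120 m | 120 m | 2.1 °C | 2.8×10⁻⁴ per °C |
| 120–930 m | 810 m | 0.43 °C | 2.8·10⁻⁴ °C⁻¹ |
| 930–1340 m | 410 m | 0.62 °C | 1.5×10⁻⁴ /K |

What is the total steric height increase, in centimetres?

Layer 1: 2.8×10⁻⁴ × 2.1 × 120 = 0.07056 m
0.43 × 810 × 2.8×10⁻⁴ = 0.097524 m
930–1340 m: 1.5×10⁻⁴ × 410 × 0.62 = 0.03813 m
Δh = 0.07056 + 0.097524 + 0.03813 = 0.206214 m

about 20.6 cm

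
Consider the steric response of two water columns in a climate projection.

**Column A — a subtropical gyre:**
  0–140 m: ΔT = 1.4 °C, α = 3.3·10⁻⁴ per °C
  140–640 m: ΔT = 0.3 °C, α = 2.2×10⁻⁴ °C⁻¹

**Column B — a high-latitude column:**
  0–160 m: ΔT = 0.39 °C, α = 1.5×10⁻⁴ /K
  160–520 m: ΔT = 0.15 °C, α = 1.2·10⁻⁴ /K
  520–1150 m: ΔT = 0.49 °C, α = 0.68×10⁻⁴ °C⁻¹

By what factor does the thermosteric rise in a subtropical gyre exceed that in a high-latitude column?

A 0–140 m: 140 × 1.4 × 3.3×10⁻⁴ = 0.06468 m
A 500 × 2.2×10⁻⁴ × 0.3 = 0.03300 m
A total: 0.09768 m
B 0–160 m: 1.5×10⁻⁴ × 0.39 × 160 = 0.00936 m
B 1.2×10⁻⁴ × 360 × 0.15 = 0.00648 m
B 0.49 × 630 × 0.68×10⁻⁴ = 0.0209916 m
B total: 0.0368316 m
Ratio: 0.09768 / 0.0368316 ≈ 2.652

a factor of 2.65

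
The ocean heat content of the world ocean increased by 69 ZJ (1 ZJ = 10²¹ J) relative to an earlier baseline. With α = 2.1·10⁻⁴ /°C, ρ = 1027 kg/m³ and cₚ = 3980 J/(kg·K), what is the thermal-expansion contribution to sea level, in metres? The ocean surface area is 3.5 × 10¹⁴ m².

Per unit area: Q = 69×10²¹ / (3.5×10¹⁴) ≈ 1.971×10⁸ J/m²
Δh = αQ/(ρcₚ) = 2.1×10⁻⁴ × 1.971×10⁸ / (1027 × 3980) ≈ 0.010126 m

about 0.0101 m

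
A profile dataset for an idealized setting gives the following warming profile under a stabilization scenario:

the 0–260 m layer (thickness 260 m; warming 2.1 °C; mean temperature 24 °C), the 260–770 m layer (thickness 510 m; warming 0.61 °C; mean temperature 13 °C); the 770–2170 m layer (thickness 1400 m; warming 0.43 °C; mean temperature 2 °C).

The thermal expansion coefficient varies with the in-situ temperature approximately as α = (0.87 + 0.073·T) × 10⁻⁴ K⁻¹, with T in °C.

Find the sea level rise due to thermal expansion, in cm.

Δh = 26.1 cm

Layer 1: α = (0.87 + 0.073×24)×10⁻⁴ = 2.622×10⁻⁴ K⁻¹
Layer 2: α = (0.87 + 0.073×13)×10⁻⁴ = 1.819×10⁻⁴ K⁻¹
Layer 3: α = (0.87 + 0.073×2)×10⁻⁴ = 1.016×10⁻⁴ K⁻¹
Layer 1: 2.622×10⁻⁴ × 260 × 2.1 = 0.1431612 m
Layer 2: 510 × 0.61 × 1.819×10⁻⁴ = 0.05658909 m
Layer 3: 0.43 × 1400 × 1.016×10⁻⁴ = 0.0611632 m
Δh = 0.1431612 + 0.05658909 + 0.0611632 = 0.26091349 m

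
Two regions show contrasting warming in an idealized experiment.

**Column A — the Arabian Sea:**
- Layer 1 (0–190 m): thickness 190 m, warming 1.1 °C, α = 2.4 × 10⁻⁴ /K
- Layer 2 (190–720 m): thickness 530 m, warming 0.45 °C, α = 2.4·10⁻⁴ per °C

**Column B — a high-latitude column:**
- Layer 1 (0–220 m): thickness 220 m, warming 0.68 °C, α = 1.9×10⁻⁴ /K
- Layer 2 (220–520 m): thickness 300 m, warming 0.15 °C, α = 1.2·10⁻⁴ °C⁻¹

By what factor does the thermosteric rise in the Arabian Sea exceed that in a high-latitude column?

A Layer 1: 190 × 1.1 × 2.4×10⁻⁴ = 0.05016 m
A Layer 2: 530 × 2.4×10⁻⁴ × 0.45 = 0.05724 m
A total: 0.10740 m
B 220 × 0.68 × 1.9×10⁻⁴ = 0.028424 m
B 1.2×10⁻⁴ × 0.15 × 300 = 0.00540 m
B total: 0.033824 m
Ratio: 0.10740 / 0.033824 ≈ 3.175

a factor of 3.2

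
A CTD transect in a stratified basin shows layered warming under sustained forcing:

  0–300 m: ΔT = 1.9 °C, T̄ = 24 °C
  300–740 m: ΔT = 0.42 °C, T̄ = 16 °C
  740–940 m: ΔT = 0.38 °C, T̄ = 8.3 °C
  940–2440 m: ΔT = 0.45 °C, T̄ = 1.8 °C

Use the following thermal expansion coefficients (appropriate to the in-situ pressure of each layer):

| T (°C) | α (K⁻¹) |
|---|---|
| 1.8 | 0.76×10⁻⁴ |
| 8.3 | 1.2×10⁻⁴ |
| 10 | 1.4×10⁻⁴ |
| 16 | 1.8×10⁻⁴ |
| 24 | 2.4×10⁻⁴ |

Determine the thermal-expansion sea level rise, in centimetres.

Layer 1 at 24 °C → α = 2.4×10⁻⁴ K⁻¹
Layer 2 at 16 °C → α = 1.8×10⁻⁴ K⁻¹
Layer 3 at 8.3 °C → α = 1.2×10⁻⁴ K⁻¹
Layer 4 at 1.8 °C → α = 0.76×10⁻⁴ K⁻¹
Layer 1: 2.4×10⁻⁴ × 300 × 1.9 = 0.13680 m
Layer 2: 1.8×10⁻⁴ × 0.42 × 440 = 0.033264 m
200 × 1.2×10⁻⁴ × 0.38 = 0.00912 m
940–2440 m: 0.45 × 0.76×10⁻⁴ × 1500 = 0.05130 m
Δh = 0.13680 + 0.033264 + 0.00912 + 0.05130 = 0.230484 m

23 cm of thermosteric rise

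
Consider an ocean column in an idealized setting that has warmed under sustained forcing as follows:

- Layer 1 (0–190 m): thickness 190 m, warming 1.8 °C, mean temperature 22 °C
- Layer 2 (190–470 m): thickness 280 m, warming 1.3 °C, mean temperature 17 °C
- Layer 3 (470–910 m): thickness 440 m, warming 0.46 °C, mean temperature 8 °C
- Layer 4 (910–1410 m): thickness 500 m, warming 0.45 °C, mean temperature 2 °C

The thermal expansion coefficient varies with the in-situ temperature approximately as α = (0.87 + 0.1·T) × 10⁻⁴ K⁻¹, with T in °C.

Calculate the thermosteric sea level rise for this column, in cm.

Δh ≈ 26 cm

Layer 1: α = (0.87 + 0.1×22)×10⁻⁴ = 3.07×10⁻⁴ K⁻¹
Layer 2: α = (0.87 + 0.1×17)×10⁻⁴ = 2.57×10⁻⁴ K⁻¹
Layer 3: α = (0.87 + 0.1×8)×10⁻⁴ = 1.67×10⁻⁴ K⁻¹
Layer 4: α = (0.87 + 0.1×2)×10⁻⁴ = 1.07×10⁻⁴ K⁻¹
0–190 m: 1.8 × 190 × 3.07×10⁻⁴ = 0.104994 m
Layer 2: 1.3 × 2.57×10⁻⁴ × 280 = 0.093548 m
Layer 3: 440 × 0.46 × 1.67×10⁻⁴ = 0.0338008 m
Layer 4: 1.07×10⁻⁴ × 500 × 0.45 = 0.024075 m
Δh = 0.104994 + 0.093548 + 0.0338008 + 0.024075 = 0.2564178 m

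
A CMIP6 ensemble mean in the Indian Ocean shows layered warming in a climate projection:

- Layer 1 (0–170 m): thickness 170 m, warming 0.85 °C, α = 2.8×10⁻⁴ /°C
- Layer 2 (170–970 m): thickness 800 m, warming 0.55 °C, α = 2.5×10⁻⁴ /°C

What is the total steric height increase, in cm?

Layer 1: 170 × 2.8×10⁻⁴ × 0.85 = 0.04046 m
170–970 m: 2.5×10⁻⁴ × 0.55 × 800 = 0.11000 m
Δh = 0.04046 + 0.11000 = 0.15046 m

15.0 cm of thermosteric rise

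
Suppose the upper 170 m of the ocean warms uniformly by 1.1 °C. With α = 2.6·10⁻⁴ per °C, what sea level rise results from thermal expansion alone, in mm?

Δh ≈ 48.6 mm

Δh = αΔT·H = 2.6×10⁻⁴ × 1.1 × 170 = 0.04862 m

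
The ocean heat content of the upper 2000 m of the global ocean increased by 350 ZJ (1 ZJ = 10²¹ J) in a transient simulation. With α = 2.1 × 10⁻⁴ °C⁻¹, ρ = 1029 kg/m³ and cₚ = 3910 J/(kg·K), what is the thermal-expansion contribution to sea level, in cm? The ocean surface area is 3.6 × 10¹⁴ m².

Δh ≈ 5.1 cm

Per unit area: Q = 350×10²¹ / (3.6×10¹⁴) ≈ 9.722×10⁸ J/m²
Δh = αQ/(ρcₚ) = 2.1×10⁻⁴ × 9.722×10⁸ / (1029 × 3910) ≈ 0.050744 m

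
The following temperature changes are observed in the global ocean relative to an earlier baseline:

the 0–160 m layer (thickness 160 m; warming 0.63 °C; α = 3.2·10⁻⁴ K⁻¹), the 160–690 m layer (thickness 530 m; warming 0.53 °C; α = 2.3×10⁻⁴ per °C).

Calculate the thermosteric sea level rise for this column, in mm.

0–160 m: 0.63 × 160 × 3.2×10⁻⁴ = 0.032256 m
160–690 m: 0.53 × 530 × 2.3×10⁻⁴ = 0.064607 m
Δh = 0.032256 + 0.064607 = 0.096863 m ≈ 96.9 mm

about 96.9 mm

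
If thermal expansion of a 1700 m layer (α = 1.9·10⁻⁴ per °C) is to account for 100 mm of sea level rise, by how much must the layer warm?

ΔT = Δh/(αH) = 0.1 / (1.9×10⁻⁴ × 1700) ≈ 0.3096 °C

about 0.310 °C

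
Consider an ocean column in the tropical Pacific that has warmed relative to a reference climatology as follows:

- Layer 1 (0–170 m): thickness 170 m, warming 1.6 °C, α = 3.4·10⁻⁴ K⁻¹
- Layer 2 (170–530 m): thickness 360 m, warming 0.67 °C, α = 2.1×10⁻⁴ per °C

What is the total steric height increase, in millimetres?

1.6 × 170 × 3.4×10⁻⁴ = 0.09248 m
Layer 2: 360 × 2.1×10⁻⁴ × 0.67 = 0.050652 m
Δh = 0.09248 + 0.050652 = 0.143132 m ≈ 143 mm

about 143 mm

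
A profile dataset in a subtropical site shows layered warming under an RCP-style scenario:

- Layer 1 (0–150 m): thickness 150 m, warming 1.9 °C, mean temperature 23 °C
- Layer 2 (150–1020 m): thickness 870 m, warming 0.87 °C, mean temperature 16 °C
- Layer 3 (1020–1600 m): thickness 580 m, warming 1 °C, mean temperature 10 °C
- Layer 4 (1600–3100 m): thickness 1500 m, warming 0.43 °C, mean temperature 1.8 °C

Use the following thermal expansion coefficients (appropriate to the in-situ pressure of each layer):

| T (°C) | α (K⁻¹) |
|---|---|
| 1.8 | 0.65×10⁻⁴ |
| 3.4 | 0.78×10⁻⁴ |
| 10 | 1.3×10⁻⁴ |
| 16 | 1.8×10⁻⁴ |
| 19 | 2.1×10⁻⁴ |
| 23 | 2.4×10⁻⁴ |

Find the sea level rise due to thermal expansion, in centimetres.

32 cm of thermosteric rise

Layer 1 at 23 °C → α = 2.4×10⁻⁴ K⁻¹
Layer 2 at 16 °C → α = 1.8×10⁻⁴ K⁻¹
Layer 3 at 10 °C → α = 1.3×10⁻⁴ K⁻¹
Layer 4 at 1.8 °C → α = 0.65×10⁻⁴ K⁻¹
0–150 m: 2.4×10⁻⁴ × 150 × 1.9 = 0.06840 m
Layer 2: 0.87 × 870 × 1.8×10⁻⁴ = 0.136242 m
Layer 3: 580 × 1.3×10⁻⁴ × 1 = 0.07540 m
0.43 × 0.65×10⁻⁴ × 1500 = 0.041925 m
Δh = 0.06840 + 0.136242 + 0.07540 + 0.041925 = 0.321967 m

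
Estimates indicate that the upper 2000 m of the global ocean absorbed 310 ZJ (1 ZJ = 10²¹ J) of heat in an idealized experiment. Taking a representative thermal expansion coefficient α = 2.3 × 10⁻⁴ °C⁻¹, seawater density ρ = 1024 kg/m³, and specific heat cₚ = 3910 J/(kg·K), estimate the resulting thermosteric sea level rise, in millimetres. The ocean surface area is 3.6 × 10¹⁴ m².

49.5 mm of thermosteric rise

Per unit area: Q = 310×10²¹ / (3.6×10¹⁴) ≈ 8.611×10⁸ J/m²
Δh = αQ/(ρcₚ) = 2.3×10⁻⁴ × 8.611×10⁸ / (1024 × 3910) ≈ 0.049466 m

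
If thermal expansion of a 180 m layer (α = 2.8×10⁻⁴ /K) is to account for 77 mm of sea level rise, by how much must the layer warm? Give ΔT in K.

ΔT = Δh/(αH) = 0.077 / (2.8×10⁻⁴ × 180) ≈ 1.528 K

1.5 K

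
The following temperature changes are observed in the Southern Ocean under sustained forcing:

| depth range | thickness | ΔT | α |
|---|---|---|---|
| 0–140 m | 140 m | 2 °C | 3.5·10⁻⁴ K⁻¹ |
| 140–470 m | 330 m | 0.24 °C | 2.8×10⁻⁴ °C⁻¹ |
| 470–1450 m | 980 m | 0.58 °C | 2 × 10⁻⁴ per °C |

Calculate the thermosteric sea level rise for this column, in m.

0–140 m: 3.5×10⁻⁴ × 140 × 2 = 0.09800 m
Layer 2: 0.24 × 330 × 2.8×10⁻⁴ = 0.022176 m
470–1450 m: 980 × 0.58 × 2×10⁻⁴ = 0.11368 m
Δh = 0.09800 + 0.022176 + 0.11368 = 0.233856 m ≈ 0.234 m

Δh ≈ 0.234 m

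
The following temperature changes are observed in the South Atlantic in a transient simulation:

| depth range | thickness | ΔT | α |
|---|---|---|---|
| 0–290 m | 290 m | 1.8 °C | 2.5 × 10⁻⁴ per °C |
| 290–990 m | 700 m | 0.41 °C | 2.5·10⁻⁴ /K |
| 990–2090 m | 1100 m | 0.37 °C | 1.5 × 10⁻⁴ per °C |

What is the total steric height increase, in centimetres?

0–290 m: 1.8 × 2.5×10⁻⁴ × 290 = 0.13050 m
700 × 2.5×10⁻⁴ × 0.41 = 0.07175 m
990–2090 m: 0.37 × 1.5×10⁻⁴ × 1100 = 0.06105 m
Δh = 0.13050 + 0.07175 + 0.06105 = 0.26330 m ≈ 26.3 cm

Δh ≈ 26.3 cm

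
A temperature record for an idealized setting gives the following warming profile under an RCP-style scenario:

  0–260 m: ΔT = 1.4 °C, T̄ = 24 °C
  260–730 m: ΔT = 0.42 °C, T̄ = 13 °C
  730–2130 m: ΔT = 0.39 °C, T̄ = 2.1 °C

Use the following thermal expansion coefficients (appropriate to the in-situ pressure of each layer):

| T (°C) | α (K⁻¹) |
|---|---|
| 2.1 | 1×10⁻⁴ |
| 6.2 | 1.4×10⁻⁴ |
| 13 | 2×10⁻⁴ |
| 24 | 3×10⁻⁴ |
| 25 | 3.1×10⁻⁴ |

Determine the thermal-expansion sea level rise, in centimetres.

Layer 1 at 24 °C → α = 3×10⁻⁴ K⁻¹
Layer 2 at 13 °C → α = 2×10⁻⁴ K⁻¹
Layer 3 at 2.1 °C → α = 1×10⁻⁴ K⁻¹
260 × 1.4 × 3×10⁻⁴ = 0.10920 m
Layer 2: 470 × 0.42 × 2×10⁻⁴ = 0.03948 m
Layer 3: 0.39 × 1400 × 1×10⁻⁴ = 0.05460 m
Δh = 0.10920 + 0.03948 + 0.05460 = 0.20328 m ≈ 20.3 cm

Δh ≈ 20.3 cm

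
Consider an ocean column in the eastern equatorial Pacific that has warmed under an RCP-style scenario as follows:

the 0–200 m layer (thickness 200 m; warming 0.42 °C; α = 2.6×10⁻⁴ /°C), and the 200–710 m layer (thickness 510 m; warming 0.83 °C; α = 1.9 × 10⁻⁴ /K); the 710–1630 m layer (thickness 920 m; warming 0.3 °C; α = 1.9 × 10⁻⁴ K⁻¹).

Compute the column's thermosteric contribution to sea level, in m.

0.155 m

Layer 1: 0.42 × 2.6×10⁻⁴ × 200 = 0.02184 m
Layer 2: 510 × 1.9×10⁻⁴ × 0.83 = 0.080427 m
Layer 3: 920 × 0.3 × 1.9×10⁻⁴ = 0.05244 m
Δh = 0.02184 + 0.080427 + 0.05244 = 0.154707 m ≈ 0.155 m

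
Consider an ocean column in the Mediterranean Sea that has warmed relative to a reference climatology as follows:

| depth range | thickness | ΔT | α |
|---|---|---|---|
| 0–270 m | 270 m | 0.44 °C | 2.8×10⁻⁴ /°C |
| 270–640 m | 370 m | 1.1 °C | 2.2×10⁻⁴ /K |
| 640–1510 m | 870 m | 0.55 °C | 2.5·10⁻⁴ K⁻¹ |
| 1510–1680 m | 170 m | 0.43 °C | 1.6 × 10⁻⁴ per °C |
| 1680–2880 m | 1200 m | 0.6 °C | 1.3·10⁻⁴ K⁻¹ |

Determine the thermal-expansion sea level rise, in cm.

0–270 m: 270 × 2.8×10⁻⁴ × 0.44 = 0.033264 m
270–640 m: 2.2×10⁻⁴ × 370 × 1.1 = 0.08954 m
640–1510 m: 870 × 0.55 × 2.5×10⁻⁴ = 0.119625 m
170 × 1.6×10⁻⁴ × 0.43 = 0.011696 m
Layer 5: 1.3×10⁻⁴ × 0.6 × 1200 = 0.09360 m
Δh = 0.033264 + 0.08954 + 0.119625 + 0.011696 + 0.09360 = 0.347725 m ≈ 34.8 cm

Δh ≈ 34.8 cm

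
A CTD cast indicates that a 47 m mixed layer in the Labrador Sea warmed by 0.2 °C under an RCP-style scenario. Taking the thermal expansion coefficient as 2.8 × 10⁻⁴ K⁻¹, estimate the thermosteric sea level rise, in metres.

0.00263 m of thermosteric rise

Δh = αΔT·H = 2.8×10⁻⁴ × 0.2 × 47 = 0.002632 m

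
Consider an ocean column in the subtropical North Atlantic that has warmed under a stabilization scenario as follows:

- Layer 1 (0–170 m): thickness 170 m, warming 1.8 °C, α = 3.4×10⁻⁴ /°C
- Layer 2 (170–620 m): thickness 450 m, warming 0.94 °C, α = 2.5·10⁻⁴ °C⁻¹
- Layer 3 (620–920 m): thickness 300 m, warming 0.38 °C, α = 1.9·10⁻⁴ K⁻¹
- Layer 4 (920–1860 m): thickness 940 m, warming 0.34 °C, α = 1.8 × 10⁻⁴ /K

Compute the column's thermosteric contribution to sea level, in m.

Δh ≈ 0.29 m

0–170 m: 1.8 × 170 × 3.4×10⁻⁴ = 0.10404 m
2.5×10⁻⁴ × 0.94 × 450 = 0.10575 m
Layer 3: 1.9×10⁻⁴ × 0.38 × 300 = 0.02166 m
940 × 1.8×10⁻⁴ × 0.34 = 0.057528 m
Δh = 0.10404 + 0.10575 + 0.02166 + 0.057528 = 0.288978 m ≈ 0.29 m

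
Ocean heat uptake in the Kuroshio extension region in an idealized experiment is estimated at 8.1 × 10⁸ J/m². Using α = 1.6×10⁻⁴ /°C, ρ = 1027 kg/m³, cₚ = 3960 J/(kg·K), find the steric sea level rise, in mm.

about 31.9 mm

Δh = αQ/(ρcₚ) = 1.6×10⁻⁴ × 8.1×10⁸ / (1027 × 3960) ≈ 0.031867 m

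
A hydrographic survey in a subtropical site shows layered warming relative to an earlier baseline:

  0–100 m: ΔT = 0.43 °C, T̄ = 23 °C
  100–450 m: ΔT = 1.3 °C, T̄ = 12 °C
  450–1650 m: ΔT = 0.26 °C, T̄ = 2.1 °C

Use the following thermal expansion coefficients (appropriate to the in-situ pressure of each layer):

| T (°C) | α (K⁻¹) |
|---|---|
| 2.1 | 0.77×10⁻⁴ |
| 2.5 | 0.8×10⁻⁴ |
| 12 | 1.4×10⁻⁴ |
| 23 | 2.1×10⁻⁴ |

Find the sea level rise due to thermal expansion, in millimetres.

Layer 1 at 23 °C → α = 2.1×10⁻⁴ K⁻¹
Layer 2 at 12 °C → α = 1.4×10⁻⁴ K⁻¹
Layer 3 at 2.1 °C → α = 0.77×10⁻⁴ K⁻¹
0–100 m: 0.43 × 2.1×10⁻⁴ × 100 = 0.00903 m
1.3 × 1.4×10⁻⁴ × 350 = 0.06370 m
1200 × 0.77×10⁻⁴ × 0.26 = 0.024024 m
Δh = 0.00903 + 0.06370 + 0.024024 = 0.096754 m

96.8 mm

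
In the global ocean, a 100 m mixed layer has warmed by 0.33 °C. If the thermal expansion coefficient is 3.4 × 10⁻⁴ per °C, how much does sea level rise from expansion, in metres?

0.0112 m

Δh = αΔT·H = 3.4×10⁻⁴ × 0.33 × 100 = 0.01122 m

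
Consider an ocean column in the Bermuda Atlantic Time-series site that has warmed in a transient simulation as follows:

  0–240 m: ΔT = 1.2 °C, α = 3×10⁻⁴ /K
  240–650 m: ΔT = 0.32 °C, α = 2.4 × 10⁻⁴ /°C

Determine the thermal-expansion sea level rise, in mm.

Layer 1: 1.2 × 240 × 3×10⁻⁴ = 0.08640 m
Layer 2: 0.32 × 2.4×10⁻⁴ × 410 = 0.031488 m
Δh = 0.08640 + 0.031488 = 0.117888 m

Δh = 118 mm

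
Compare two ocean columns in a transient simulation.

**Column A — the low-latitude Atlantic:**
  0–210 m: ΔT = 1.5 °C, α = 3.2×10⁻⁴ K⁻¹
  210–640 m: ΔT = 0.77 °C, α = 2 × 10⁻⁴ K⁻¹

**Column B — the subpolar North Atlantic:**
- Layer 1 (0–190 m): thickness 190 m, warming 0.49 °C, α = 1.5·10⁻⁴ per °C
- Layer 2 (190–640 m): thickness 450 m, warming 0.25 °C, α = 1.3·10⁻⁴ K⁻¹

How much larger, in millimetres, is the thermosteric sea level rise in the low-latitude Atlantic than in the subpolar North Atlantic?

A Layer 1: 210 × 1.5 × 3.2×10⁻⁴ = 0.10080 m
A 430 × 2×10⁻⁴ × 0.77 = 0.06622 m
A total: 0.16702 m
B Layer 1: 0.49 × 190 × 1.5×10⁻⁴ = 0.013965 m
B Layer 2: 0.25 × 450 × 1.3×10⁻⁴ = 0.014625 m
B total: 0.02859 m
Difference: 0.16702 − 0.02859 = 0.13843 m

138 mm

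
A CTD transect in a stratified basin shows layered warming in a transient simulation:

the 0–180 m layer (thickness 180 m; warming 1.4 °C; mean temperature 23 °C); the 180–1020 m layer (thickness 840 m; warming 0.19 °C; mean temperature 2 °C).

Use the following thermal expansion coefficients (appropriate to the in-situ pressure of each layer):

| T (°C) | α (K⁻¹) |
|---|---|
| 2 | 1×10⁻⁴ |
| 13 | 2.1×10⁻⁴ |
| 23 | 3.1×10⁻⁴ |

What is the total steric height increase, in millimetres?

about 94.1 mm

Layer 1 at 23 °C → α = 3.1×10⁻⁴ K⁻¹
Layer 2 at 2 °C → α = 1×10⁻⁴ K⁻¹
Layer 1: 180 × 1.4 × 3.1×10⁻⁴ = 0.07812 m
0.19 × 1×10⁻⁴ × 840 = 0.01596 m
Δh = 0.07812 + 0.01596 = 0.09408 m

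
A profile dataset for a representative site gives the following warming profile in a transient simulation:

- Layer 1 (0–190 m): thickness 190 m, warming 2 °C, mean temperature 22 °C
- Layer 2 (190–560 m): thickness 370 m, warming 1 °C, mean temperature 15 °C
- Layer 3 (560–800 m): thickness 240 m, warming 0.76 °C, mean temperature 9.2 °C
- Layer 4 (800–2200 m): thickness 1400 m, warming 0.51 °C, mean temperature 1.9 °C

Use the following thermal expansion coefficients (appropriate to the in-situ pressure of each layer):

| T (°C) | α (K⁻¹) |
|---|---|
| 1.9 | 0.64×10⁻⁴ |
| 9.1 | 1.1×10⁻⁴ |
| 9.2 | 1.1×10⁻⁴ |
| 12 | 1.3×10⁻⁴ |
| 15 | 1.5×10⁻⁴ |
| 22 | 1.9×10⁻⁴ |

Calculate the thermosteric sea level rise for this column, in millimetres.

Layer 1 at 22 °C → α = 1.9×10⁻⁴ K⁻¹
Layer 2 at 15 °C → α = 1.5×10⁻⁴ K⁻¹
Layer 3 at 9.2 °C → α = 1.1×10⁻⁴ K⁻¹
Layer 4 at 1.9 °C → α = 0.64×10⁻⁴ K⁻¹
Layer 1: 190 × 1.9×10⁻⁴ × 2 = 0.07220 m
190–560 m: 1 × 1.5×10⁻⁴ × 370 = 0.05550 m
Layer 3: 240 × 1.1×10⁻⁴ × 0.76 = 0.020064 m
Layer 4: 1400 × 0.64×10⁻⁴ × 0.51 = 0.045696 m
Δh = 0.07220 + 0.05550 + 0.020064 + 0.045696 = 0.19346 m ≈ 193 mm

about 193 mm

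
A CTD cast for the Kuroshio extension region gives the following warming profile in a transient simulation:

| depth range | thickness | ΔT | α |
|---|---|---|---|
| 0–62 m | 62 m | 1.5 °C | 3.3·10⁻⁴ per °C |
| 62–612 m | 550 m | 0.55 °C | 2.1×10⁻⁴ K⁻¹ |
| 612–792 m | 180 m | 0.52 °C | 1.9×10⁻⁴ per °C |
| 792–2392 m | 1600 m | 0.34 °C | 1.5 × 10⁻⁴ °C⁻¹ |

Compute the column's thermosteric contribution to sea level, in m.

Δh = 0.194 m

Layer 1: 3.3×10⁻⁴ × 1.5 × 62 = 0.03069 m
550 × 2.1×10⁻⁴ × 0.55 = 0.063525 m
Layer 3: 1.9×10⁻⁴ × 180 × 0.52 = 0.017784 m
792–2392 m: 1600 × 0.34 × 1.5×10⁻⁴ = 0.08160 m
Δh = 0.03069 + 0.063525 + 0.017784 + 0.08160 = 0.193599 m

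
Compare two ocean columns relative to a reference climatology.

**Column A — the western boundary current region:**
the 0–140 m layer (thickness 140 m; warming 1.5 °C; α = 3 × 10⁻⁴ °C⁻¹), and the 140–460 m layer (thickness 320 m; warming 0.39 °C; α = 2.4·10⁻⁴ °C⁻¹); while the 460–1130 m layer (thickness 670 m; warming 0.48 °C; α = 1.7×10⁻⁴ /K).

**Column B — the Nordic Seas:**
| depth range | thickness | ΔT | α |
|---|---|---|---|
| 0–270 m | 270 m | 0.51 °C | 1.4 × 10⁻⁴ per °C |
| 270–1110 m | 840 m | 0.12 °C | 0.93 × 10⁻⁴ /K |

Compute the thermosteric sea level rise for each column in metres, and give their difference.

A 0–140 m: 140 × 3×10⁻⁴ × 1.5 = 0.06300 m
A 320 × 0.39 × 2.4×10⁻⁴ = 0.029952 m
A 670 × 1.7×10⁻⁴ × 0.48 = 0.054672 m
A total: 0.147624 m
B 1.4×10⁻⁴ × 0.51 × 270 = 0.019278 m
B 840 × 0.93×10⁻⁴ × 0.12 = 0.0093744 m
B total: 0.0286524 m
Difference: 0.147624 − 0.0286524 = 0.1189716 m

Δh_A ≈ 0.15 m, Δh_B ≈ 0.029 m; difference ≈ 0.12 m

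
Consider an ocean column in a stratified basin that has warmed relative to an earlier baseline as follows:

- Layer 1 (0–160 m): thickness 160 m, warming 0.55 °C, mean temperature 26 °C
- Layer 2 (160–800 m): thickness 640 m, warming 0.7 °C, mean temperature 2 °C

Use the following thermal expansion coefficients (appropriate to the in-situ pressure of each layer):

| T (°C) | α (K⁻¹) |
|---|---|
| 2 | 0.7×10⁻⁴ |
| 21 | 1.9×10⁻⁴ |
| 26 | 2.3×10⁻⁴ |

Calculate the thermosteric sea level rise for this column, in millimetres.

52 mm

Layer 1 at 26 °C → α = 2.3×10⁻⁴ K⁻¹
Layer 2 at 2 °C → α = 0.7×10⁻⁴ K⁻¹
0–160 m: 160 × 0.55 × 2.3×10⁻⁴ = 0.02024 m
160–800 m: 0.7 × 0.7×10⁻⁴ × 640 = 0.03136 m
Δh = 0.02024 + 0.03136 = 0.05160 m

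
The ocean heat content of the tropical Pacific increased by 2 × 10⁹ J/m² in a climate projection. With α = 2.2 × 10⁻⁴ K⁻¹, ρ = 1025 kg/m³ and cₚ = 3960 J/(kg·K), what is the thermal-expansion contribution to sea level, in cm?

Δh = 10.8 cm

Δh = αQ/(ρcₚ) = 2.2×10⁻⁴ × 2×10⁹ / (1025 × 3960) ≈ 0.10840 m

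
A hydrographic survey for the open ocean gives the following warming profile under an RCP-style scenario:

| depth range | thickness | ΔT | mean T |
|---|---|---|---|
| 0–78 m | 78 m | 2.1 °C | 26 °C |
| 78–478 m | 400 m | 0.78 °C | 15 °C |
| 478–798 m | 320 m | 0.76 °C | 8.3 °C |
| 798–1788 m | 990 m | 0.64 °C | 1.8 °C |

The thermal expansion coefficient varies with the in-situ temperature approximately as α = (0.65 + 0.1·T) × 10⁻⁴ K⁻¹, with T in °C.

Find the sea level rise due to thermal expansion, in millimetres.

Δh = 209 mm

Layer 1: α = (0.65 + 0.1×26)×10⁻⁴ = 3.25×10⁻⁴ K⁻¹
Layer 2: α = (0.65 + 0.1×15)×10⁻⁴ = 2.15×10⁻⁴ K⁻¹
Layer 3: α = (0.65 + 0.1×8.3)×10⁻⁴ = 1.48×10⁻⁴ K⁻¹
Layer 4: α = (0.65 + 0.1×1.8)×10⁻⁴ = 0.83×10⁻⁴ K⁻¹
Layer 1: 2.1 × 3.25×10⁻⁴ × 78 = 0.053235 m
0.78 × 2.15×10⁻⁴ × 400 = 0.06708 m
Layer 3: 1.48×10⁻⁴ × 0.76 × 320 = 0.0359936 m
798–1788 m: 990 × 0.64 × 0.83×10⁻⁴ = 0.0525888 m
Δh = 0.053235 + 0.06708 + 0.0359936 + 0.0525888 = 0.2088974 m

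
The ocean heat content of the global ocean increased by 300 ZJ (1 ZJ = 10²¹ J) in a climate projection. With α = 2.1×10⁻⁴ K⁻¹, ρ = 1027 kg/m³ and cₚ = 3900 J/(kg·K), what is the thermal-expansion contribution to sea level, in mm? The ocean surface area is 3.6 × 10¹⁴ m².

Δh ≈ 43.7 mm

Per unit area: Q = 300×10²¹ / (3.6×10¹⁴) ≈ 8.333×10⁸ J/m²
Δh = αQ/(ρcₚ) = 2.1×10⁻⁴ × 8.333×10⁸ / (1027 × 3900) ≈ 0.04369 m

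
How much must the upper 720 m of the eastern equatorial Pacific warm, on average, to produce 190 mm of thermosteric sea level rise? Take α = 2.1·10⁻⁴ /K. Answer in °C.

ΔT = Δh/(αH) = 0.19 / (2.1×10⁻⁴ × 720) ≈ 1.257 °C

1.26 °C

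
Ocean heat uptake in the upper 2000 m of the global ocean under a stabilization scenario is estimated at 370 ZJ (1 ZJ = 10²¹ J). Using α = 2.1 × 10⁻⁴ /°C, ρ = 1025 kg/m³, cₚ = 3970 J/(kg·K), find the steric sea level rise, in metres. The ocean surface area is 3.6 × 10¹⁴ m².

0.053 m of thermosteric rise

Per unit area: Q = 370×10²¹ / (3.6×10¹⁴) ≈ 1.028×10⁹ J/m²
Δh = αQ/(ρcₚ) = 2.1×10⁻⁴ × 1.028×10⁹ / (1025 × 3970) ≈ 0.053052 m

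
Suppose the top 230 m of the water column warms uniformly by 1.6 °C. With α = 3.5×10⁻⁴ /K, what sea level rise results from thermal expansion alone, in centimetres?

Δh = αΔT·H = 3.5×10⁻⁴ × 1.6 × 230 = 0.12880 m

about 12.9 cm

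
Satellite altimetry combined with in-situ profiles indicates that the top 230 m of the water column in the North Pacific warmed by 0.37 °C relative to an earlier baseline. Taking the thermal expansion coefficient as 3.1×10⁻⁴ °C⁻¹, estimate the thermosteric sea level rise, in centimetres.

Δh = αΔT·H = 3.1×10⁻⁴ × 0.37 × 230 = 0.026381 m

about 2.64 cm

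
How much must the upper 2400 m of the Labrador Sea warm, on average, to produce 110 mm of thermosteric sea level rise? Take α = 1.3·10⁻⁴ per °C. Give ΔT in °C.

0.35 °C

ΔT = Δh/(αH) = 0.11 / (1.3×10⁻⁴ × 2400) ≈ 0.3526 °C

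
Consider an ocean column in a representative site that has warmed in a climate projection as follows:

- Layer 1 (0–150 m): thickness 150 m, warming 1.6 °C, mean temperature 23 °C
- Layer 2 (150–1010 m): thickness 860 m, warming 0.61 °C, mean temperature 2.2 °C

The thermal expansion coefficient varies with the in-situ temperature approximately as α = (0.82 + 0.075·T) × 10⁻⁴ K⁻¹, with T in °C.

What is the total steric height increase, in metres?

Layer 1: α = (0.82 + 0.075×23)×10⁻⁴ = 2.545×10⁻⁴ K⁻¹
Layer 2: α = (0.82 + 0.075×2.2)×10⁻⁴ = 0.985×10⁻⁴ K⁻¹
Layer 1: 2.545×10⁻⁴ × 1.6 × 150 = 0.06108 m
Layer 2: 0.61 × 860 × 0.985×10⁻⁴ = 0.0516731 m
Δh = 0.06108 + 0.0516731 = 0.1127531 m ≈ 0.113 m

0.113 m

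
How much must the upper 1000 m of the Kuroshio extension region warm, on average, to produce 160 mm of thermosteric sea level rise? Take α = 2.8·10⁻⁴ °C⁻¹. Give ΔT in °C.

ΔT ≈ 0.571 °C

ΔT = Δh/(αH) = 0.16 / (2.8×10⁻⁴ × 1000) ≈ 0.5714 °C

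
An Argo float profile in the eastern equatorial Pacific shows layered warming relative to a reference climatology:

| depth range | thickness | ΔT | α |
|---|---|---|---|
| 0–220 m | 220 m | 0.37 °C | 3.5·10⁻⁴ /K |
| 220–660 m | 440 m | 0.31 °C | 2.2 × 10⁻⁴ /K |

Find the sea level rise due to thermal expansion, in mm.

220 × 3.5×10⁻⁴ × 0.37 = 0.02849 m
Layer 2: 440 × 0.31 × 2.2×10⁻⁴ = 0.030008 m
Δh = 0.02849 + 0.030008 = 0.058498 m

about 58.5 mm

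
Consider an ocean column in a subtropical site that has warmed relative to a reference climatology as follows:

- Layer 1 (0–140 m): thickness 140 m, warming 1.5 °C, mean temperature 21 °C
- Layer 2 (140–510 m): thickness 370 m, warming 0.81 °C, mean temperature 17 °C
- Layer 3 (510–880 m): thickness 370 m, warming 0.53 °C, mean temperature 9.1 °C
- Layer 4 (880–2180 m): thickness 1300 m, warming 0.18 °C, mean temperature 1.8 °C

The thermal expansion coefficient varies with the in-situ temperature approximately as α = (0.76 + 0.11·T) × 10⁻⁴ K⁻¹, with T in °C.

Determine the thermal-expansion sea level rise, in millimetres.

200 mm of thermosteric rise

Layer 1: α = (0.76 + 0.11×21)×10⁻⁴ = 3.07×10⁻⁴ K⁻¹
Layer 2: α = (0.76 + 0.11×17)×10⁻⁴ = 2.63×10⁻⁴ K⁻¹
Layer 3: α = (0.76 + 0.11×9.1)×10⁻⁴ = 1.761×10⁻⁴ K⁻¹
Layer 4: α = (0.76 + 0.11×1.8)×10⁻⁴ = 0.958×10⁻⁴ K⁻¹
140 × 1.5 × 3.07×10⁻⁴ = 0.06447 m
140–510 m: 0.81 × 2.63×10⁻⁴ × 370 = 0.0788211 m
Layer 3: 0.53 × 1.761×10⁻⁴ × 370 = 0.03453321 m
0.958×10⁻⁴ × 1300 × 0.18 = 0.0224172 m
Δh = 0.06447 + 0.0788211 + 0.03453321 + 0.0224172 = 0.20024151 m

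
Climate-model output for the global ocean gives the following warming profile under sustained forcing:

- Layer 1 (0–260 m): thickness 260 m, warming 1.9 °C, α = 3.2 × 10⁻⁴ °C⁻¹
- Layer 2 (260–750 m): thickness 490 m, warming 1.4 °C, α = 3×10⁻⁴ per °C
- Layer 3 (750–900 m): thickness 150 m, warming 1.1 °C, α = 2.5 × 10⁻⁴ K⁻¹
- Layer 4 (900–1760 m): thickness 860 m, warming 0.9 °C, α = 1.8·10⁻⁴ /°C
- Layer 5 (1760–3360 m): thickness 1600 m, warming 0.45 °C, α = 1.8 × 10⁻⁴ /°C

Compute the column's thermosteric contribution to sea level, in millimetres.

Δh ≈ 674 mm

0–260 m: 3.2×10⁻⁴ × 1.9 × 260 = 0.15808 m
Layer 2: 490 × 3×10⁻⁴ × 1.4 = 0.20580 m
750–900 m: 1.1 × 150 × 2.5×10⁻⁴ = 0.04125 m
860 × 0.9 × 1.8×10⁻⁴ = 0.13932 m
Layer 5: 0.45 × 1.8×10⁻⁴ × 1600 = 0.12960 m
Δh = 0.15808 + 0.20580 + 0.04125 + 0.13932 + 0.12960 = 0.67405 m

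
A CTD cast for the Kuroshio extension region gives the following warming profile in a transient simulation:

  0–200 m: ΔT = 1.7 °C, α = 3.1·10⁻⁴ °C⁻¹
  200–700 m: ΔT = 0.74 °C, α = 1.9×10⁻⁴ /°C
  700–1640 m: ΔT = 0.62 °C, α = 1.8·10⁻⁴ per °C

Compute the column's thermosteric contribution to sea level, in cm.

Layer 1: 3.1×10⁻⁴ × 200 × 1.7 = 0.10540 m
Layer 2: 500 × 1.9×10⁻⁴ × 0.74 = 0.07030 m
700–1640 m: 1.8×10⁻⁴ × 940 × 0.62 = 0.104904 m
Δh = 0.10540 + 0.07030 + 0.104904 = 0.280604 m

Δh = 28.1 cm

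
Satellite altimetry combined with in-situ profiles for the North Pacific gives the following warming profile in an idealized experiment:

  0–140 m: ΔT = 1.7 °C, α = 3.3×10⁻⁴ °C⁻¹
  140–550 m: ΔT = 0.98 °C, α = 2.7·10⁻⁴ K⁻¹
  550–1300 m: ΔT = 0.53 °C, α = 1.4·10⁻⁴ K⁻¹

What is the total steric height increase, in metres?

3.3×10⁻⁴ × 140 × 1.7 = 0.07854 m
Layer 2: 0.98 × 410 × 2.7×10⁻⁴ = 0.108486 m
Layer 3: 1.4×10⁻⁴ × 750 × 0.53 = 0.05565 m
Δh = 0.07854 + 0.108486 + 0.05565 = 0.242676 m ≈ 0.243 m

Δh ≈ 0.243 m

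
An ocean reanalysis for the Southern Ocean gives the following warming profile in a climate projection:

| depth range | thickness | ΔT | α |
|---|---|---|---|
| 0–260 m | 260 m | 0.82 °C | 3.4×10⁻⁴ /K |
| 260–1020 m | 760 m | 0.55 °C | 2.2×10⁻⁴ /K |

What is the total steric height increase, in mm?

Δh = 164 mm

Layer 1: 3.4×10⁻⁴ × 260 × 0.82 = 0.072488 m
2.2×10⁻⁴ × 0.55 × 760 = 0.09196 m
Δh = 0.072488 + 0.09196 = 0.164448 m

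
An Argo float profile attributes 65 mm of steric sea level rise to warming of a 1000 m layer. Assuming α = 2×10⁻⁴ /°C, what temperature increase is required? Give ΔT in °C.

ΔT ≈ 0.325 °C

ΔT = Δh/(αH) = 0.065 / (2×10⁻⁴ × 1000) = 0.3250 °C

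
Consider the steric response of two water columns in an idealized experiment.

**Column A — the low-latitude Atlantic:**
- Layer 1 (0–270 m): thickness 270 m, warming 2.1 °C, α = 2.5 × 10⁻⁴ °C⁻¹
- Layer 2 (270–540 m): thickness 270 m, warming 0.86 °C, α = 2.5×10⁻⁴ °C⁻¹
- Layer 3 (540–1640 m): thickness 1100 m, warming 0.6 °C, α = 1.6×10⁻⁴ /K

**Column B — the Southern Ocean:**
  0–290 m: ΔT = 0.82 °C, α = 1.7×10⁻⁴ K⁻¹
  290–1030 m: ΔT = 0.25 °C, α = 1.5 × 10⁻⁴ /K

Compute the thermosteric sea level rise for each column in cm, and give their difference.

Δh_A ≈ 31 cm, Δh_B ≈ 6.8 cm; difference ≈ 24 cm

A 0–270 m: 270 × 2.1 × 2.5×10⁻⁴ = 0.14175 m
A Layer 2: 0.86 × 2.5×10⁻⁴ × 270 = 0.05805 m
A 540–1640 m: 1.6×10⁻⁴ × 1100 × 0.6 = 0.10560 m
A total: 0.30540 m
B Layer 1: 1.7×10⁻⁴ × 0.82 × 290 = 0.040426 m
B 740 × 1.5×10⁻⁴ × 0.25 = 0.02775 m
B total: 0.068176 m
Difference: 0.30540 − 0.068176 = 0.237224 m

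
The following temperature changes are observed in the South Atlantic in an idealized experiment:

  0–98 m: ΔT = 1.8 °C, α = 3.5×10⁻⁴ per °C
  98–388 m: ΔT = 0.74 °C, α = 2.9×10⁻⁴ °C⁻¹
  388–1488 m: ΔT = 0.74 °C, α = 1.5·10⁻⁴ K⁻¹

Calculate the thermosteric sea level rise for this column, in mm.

Layer 1: 98 × 1.8 × 3.5×10⁻⁴ = 0.06174 m
98–388 m: 0.74 × 2.9×10⁻⁴ × 290 = 0.062234 m
1.5×10⁻⁴ × 0.74 × 1100 = 0.12210 m
Δh = 0.06174 + 0.062234 + 0.12210 = 0.246074 m

Δh = 246 mm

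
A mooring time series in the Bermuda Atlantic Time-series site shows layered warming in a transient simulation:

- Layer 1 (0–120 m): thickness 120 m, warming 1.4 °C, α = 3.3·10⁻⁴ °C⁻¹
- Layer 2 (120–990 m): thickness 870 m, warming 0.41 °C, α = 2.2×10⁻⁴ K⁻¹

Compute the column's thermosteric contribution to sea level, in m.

0.134 m

3.3×10⁻⁴ × 120 × 1.4 = 0.05544 m
Layer 2: 2.2×10⁻⁴ × 0.41 × 870 = 0.078474 m
Δh = 0.05544 + 0.078474 = 0.133914 m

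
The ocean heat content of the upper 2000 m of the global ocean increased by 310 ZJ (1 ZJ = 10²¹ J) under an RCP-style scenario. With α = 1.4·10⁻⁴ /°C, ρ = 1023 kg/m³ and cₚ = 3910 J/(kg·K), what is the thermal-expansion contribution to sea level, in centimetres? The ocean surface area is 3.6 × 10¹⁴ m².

3.01 cm

Per unit area: Q = 310×10²¹ / (3.6×10¹⁴) ≈ 8.611×10⁸ J/m²
Δh = αQ/(ρcₚ) = 1.4×10⁻⁴ × 8.611×10⁸ / (1023 × 3910) ≈ 0.030139 m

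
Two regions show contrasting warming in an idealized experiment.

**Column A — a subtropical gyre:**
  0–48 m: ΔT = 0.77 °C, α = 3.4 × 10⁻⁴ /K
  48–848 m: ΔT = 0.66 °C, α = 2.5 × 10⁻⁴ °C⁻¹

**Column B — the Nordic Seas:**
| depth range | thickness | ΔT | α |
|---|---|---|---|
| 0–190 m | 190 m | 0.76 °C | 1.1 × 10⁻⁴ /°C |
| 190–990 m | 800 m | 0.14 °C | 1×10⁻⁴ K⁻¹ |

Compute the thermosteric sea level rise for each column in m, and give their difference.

Δh_A ≈ 0.14 m, Δh_B ≈ 0.027 m; difference ≈ 0.12 m

A 3.4×10⁻⁴ × 0.77 × 48 = 0.0125664 m
A 0.66 × 2.5×10⁻⁴ × 800 = 0.13200 m
A total: 0.1445664 m
B 0–190 m: 190 × 0.76 × 1.1×10⁻⁴ = 0.015884 m
B 190–990 m: 0.14 × 1×10⁻⁴ × 800 = 0.01120 m
B total: 0.027084 m
Difference: 0.1445664 − 0.027084 = 0.1174824 m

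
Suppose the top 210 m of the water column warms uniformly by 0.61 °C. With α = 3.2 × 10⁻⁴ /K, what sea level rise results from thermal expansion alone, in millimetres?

Δh = αΔT·H = 3.2×10⁻⁴ × 0.61 × 210 = 0.040992 m

41.0 mm of thermosteric rise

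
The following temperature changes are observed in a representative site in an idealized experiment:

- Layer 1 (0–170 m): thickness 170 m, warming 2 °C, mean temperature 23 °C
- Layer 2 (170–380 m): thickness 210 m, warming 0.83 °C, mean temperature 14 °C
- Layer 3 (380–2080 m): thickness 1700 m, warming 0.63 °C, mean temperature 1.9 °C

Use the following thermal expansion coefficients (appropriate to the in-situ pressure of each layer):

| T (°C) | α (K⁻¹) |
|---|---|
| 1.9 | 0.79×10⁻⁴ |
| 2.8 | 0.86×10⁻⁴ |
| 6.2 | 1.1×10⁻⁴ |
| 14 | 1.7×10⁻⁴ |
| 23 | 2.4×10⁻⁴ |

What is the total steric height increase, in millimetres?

Layer 1 at 23 °C → α = 2.4×10⁻⁴ K⁻¹
Layer 2 at 14 °C → α = 1.7×10⁻⁴ K⁻¹
Layer 3 at 1.9 °C → α = 0.79×10⁻⁴ K⁻¹
0–170 m: 170 × 2 × 2.4×10⁻⁴ = 0.08160 m
1.7×10⁻⁴ × 0.83 × 210 = 0.029631 m
Layer 3: 0.79×10⁻⁴ × 0.63 × 1700 = 0.084609 m
Δh = 0.08160 + 0.029631 + 0.084609 = 0.19584 m ≈ 200 mm

about 200 mm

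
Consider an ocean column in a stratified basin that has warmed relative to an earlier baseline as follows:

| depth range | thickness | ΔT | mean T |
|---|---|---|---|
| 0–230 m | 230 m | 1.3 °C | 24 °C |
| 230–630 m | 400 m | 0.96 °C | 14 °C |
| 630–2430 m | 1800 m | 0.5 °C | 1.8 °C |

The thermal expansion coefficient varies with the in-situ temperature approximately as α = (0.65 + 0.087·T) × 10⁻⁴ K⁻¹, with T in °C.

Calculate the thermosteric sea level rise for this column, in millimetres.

Δh ≈ 226 mm

Layer 1: α = (0.65 + 0.087×24)×10⁻⁴ = 2.738×10⁻⁴ K⁻¹
Layer 2: α = (0.65 + 0.087×14)×10⁻⁴ = 1.868×10⁻⁴ K⁻¹
Layer 3: α = (0.65 + 0.087×1.8)×10⁻⁴ = 0.8066×10⁻⁴ K⁻¹
0–230 m: 2.738×10⁻⁴ × 1.3 × 230 = 0.0818662 m
1.868×10⁻⁴ × 0.96 × 400 = 0.0717312 m
Layer 3: 0.8066×10⁻⁴ × 0.5 × 1800 = 0.072594 m
Δh = 0.0818662 + 0.0717312 + 0.072594 = 0.2261914 m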